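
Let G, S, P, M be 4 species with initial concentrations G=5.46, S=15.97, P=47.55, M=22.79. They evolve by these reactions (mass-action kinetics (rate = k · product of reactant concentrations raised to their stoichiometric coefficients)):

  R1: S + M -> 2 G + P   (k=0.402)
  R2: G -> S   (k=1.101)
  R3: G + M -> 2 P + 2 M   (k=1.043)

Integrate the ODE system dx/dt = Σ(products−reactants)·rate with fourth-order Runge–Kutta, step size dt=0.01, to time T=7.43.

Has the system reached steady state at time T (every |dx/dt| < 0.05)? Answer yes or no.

Steady state at T: yes

RK4 with dt=0.01: 743 steps to T=7.43. Trajectory (selected grid times):
t=0.00: G=5.46 S=15.97 P=47.55 M=22.79
t=0.83: G=0.00 S=0.00 P=142.30 M=44.22
t=1.65: G=0.00 S=0.00 P=142.30 M=44.22
t=2.48: G=0.00 S=0.00 P=142.30 M=44.22
t=3.30: G=0.00 S=0.00 P=142.30 M=44.22
t=4.13: G=0.00 S=0.00 P=142.30 M=44.22
t=4.95: G=0.00 S=0.00 P=142.30 M=44.22
t=5.78: G=0.00 S=0.00 P=142.30 M=44.22
t=6.60: G=0.00 S=0.00 P=142.30 M=44.22
t=7.43: G=0.00 S=0.00 P=142.30 M=44.22
Rates at T: R1=0.0000, R2=0.0000, R3=0.0000
dx/dt at T (Σ net stoichiometry × rate): G=-0.0000, S=-0.0000, P=+0.0000, M=+0.0000
Largest |dx/dt| is |+0.0000| (P) < 0.05 → steady.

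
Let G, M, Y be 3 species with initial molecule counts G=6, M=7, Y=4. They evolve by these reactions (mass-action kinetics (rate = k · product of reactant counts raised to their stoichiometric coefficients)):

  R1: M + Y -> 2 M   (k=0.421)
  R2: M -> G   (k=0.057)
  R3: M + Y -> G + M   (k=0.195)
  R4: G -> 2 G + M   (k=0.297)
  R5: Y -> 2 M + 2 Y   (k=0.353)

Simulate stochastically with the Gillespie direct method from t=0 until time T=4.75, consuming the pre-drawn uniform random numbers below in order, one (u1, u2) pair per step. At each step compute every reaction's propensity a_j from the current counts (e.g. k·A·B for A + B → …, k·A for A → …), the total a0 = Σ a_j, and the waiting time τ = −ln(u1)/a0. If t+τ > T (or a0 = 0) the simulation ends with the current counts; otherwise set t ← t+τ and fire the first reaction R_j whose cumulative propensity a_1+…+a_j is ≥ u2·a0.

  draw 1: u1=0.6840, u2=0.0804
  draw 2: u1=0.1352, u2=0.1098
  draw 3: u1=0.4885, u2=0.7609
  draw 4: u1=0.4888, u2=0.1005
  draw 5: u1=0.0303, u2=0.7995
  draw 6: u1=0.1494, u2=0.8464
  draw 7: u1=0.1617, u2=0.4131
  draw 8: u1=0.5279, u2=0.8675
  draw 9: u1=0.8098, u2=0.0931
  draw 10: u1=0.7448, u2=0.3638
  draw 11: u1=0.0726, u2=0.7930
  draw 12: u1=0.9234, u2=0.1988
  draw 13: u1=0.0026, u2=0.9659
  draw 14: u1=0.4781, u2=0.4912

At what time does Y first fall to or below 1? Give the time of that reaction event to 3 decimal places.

t=0.000: G=6 M=7 Y=4
Draw 1: a1=11.788, a2=0.399, a3=5.460, a4=1.782, a5=1.412, a0=20.841; τ=−ln(0.6840)/20.841=0.018 → t=0.018; u2·a0=0.0804·20.841=1.676 ≤ a1=11.788 → R1 fires; G=6 M=8 Y=3
Draw 2: a1=10.104, a2=0.456, a3=4.680, a4=1.782, a5=1.059, a0=18.081; τ=−ln(0.1352)/18.081=0.111 → t=0.129; u2·a0=0.1098·18.081=1.985 ≤ a1=10.104 → R1 fires; G=6 M=9 Y=2
Draw 3: a1=7.578, a2=0.513, a3=3.510, a4=1.782, a5=0.706, a0=14.089; τ=−ln(0.4885)/14.089=0.051 → t=0.180; u2·a0=0.7609·14.089=10.720; a1+a2=8.091 < 10.720 ≤ a1+…+a3=11.601 → R3 fires; G=7 M=9 Y=1
Draw 4: a1=3.789, a2=0.513, a3=1.755, a4=2.079, a5=0.353, a0=8.489; τ=−ln(0.4888)/8.489=0.084 → t=0.264; u2·a0=0.1005·8.489=0.853 ≤ a1=3.789 → R1 fires; G=7 M=10 Y=0
Draw 5: a1=0.000, a2=0.570, a3=0.000, a4=2.079, a5=0.000, a0=2.649; τ=−ln(0.0303)/2.649=1.320 → t=1.584; u2·a0=0.7995·2.649=2.118; a1+…+a3=0.570 < 2.118 ≤ a1+…+a4=2.649 → R4 fires; G=8 M=11 Y=0
Draw 6: a1=0.000, a2=0.627, a3=0.000, a4=2.376, a5=0.000, a0=3.003; τ=−ln(0.1494)/3.003=0.633 → t=2.217; u2·a0=0.8464·3.003=2.542; a1+…+a3=0.627 < 2.542 ≤ a1+…+a4=3.003 → R4 fires; G=9 M=12 Y=0
Draw 7: a1=0.000, a2=0.684, a3=0.000, a4=2.673, a5=0.000, a0=3.357; τ=−ln(0.1617)/3.357=0.543 → t=2.760; u2·a0=0.4131·3.357=1.387; a1+…+a3=0.684 < 1.387 ≤ a1+…+a4=3.357 → R4 fires; G=10 M=13 Y=0
Draw 8: a1=0.000, a2=0.741, a3=0.000, a4=2.970, a5=0.000, a0=3.711; τ=−ln(0.5279)/3.711=0.172 → t=2.932; u2·a0=0.8675·3.711=3.219; a1+…+a3=0.741 < 3.219 ≤ a1+…+a4=3.711 → R4 fires; G=11 M=14 Y=0
Draw 9: a1=0.000, a2=0.798, a3=0.000, a4=3.267, a5=0.000, a0=4.065; τ=−ln(0.8098)/4.065=0.052 → t=2.984; u2·a0=0.0931·4.065=0.378; a1=0.000 < 0.378 ≤ a1+a2=0.798 → R2 fires; G=12 M=13 Y=0
Draw 10: a1=0.000, a2=0.741, a3=0.000, a4=3.564, a5=0.000, a0=4.305; τ=−ln(0.7448)/4.305=0.068 → t=3.052; u2·a0=0.3638·4.305=1.566; a1+…+a3=0.741 < 1.566 ≤ a1+…+a4=4.305 → R4 fires; G=13 M=14 Y=0
Draw 11: a1=0.000, a2=0.798, a3=0.000, a4=3.861, a5=0.000, a0=4.659; τ=−ln(0.0726)/4.659=0.563 → t=3.615; u2·a0=0.7930·4.659=3.695; a1+…+a3=0.798 < 3.695 ≤ a1+…+a4=4.659 → R4 fires; G=14 M=15 Y=0
Draw 12: a1=0.000, a2=0.855, a3=0.000, a4=4.158, a5=0.000, a0=5.013; τ=−ln(0.9234)/5.013=0.016 → t=3.631; u2·a0=0.1988·5.013=0.997; a1+…+a3=0.855 < 0.997 ≤ a1+…+a4=5.013 → R4 fires; G=15 M=16 Y=0
Draw 13: a1=0.000, a2=0.912, a3=0.000, a4=4.455, a5=0.000, a0=5.367; τ=−ln(0.0026)/5.367=1.109 → t=4.740; u2·a0=0.9659·5.367=5.184; a1+…+a3=0.912 < 5.184 ≤ a1+…+a4=5.367 → R4 fires; G=16 M=17 Y=0
Draw 14: a1=0.000, a2=0.969, a3=0.000, a4=4.752, a5=0.000, a0=5.721; τ=−ln(0.4781)/5.721=0.129 → t=4.869 > T=4.75: stop.
Y first becomes ≤ 1 when it reaches 1 at the event at t=0.180.

Threshold first reached at t = 0.180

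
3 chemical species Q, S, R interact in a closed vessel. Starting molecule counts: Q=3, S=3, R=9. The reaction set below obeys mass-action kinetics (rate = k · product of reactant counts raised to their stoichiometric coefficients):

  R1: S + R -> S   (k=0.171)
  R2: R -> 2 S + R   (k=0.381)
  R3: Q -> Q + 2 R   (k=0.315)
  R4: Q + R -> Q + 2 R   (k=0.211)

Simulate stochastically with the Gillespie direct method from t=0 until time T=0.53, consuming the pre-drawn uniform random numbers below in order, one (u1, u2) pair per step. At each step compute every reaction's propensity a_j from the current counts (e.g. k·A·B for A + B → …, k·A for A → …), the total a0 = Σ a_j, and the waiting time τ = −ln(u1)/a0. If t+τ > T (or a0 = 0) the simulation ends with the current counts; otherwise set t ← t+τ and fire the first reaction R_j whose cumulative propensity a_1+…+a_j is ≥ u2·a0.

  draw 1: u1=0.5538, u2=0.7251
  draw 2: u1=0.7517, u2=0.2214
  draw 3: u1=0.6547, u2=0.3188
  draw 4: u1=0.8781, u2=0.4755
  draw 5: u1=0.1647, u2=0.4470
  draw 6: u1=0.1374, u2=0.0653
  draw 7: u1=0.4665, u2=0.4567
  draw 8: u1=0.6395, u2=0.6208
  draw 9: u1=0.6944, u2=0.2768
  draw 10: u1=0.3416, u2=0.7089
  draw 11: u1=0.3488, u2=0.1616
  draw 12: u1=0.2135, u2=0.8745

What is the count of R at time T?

R at T = 6

t=0.000: Q=3 S=3 R=9
Draw 1: a1=4.617, a2=3.429, a3=0.945, a4=5.697, a0=14.688; τ=−ln(0.5538)/14.688=0.040 → t=0.040; u2·a0=0.7251·14.688=10.650; a1+…+a3=8.991 < 10.650 ≤ a1+…+a4=14.688 → R4 fires; Q=3 S=3 R=10
Draw 2: a1=5.130, a2=3.810, a3=0.945, a4=6.330, a0=16.215; τ=−ln(0.7517)/16.215=0.018 → t=0.058; u2·a0=0.2214·16.215=3.590 ≤ a1=5.130 → R1 fires; Q=3 S=3 R=9
Draw 3: a1=4.617, a2=3.429, a3=0.945, a4=5.697, a0=14.688; τ=−ln(0.6547)/14.688=0.029 → t=0.087; u2·a0=0.3188·14.688=4.683; a1=4.617 < 4.683 ≤ a1+a2=8.046 → R2 fires; Q=3 S=5 R=9
Draw 4: a1=7.695, a2=3.429, a3=0.945, a4=5.697, a0=17.766; τ=−ln(0.8781)/17.766=0.007 → t=0.094; u2·a0=0.4755·17.766=8.448; a1=7.695 < 8.448 ≤ a1+a2=11.124 → R2 fires; Q=3 S=7 R=9
Draw 5: a1=10.773, a2=3.429, a3=0.945, a4=5.697, a0=20.844; τ=−ln(0.1647)/20.844=0.087 → t=0.181; u2·a0=0.4470·20.844=9.317 ≤ a1=10.773 → R1 fires; Q=3 S=7 R=8
Draw 6: a1=9.576, a2=3.048, a3=0.945, a4=5.064, a0=18.633; τ=−ln(0.1374)/18.633=0.107 → t=0.287; u2·a0=0.0653·18.633=1.217 ≤ a1=9.576 → R1 fires; Q=3 S=7 R=7
Draw 7: a1=8.379, a2=2.667, a3=0.945, a4=4.431, a0=16.422; τ=−ln(0.4665)/16.422=0.046 → t=0.333; u2·a0=0.4567·16.422=7.500 ≤ a1=8.379 → R1 fires; Q=3 S=7 R=6
Draw 8: a1=7.182, a2=2.286, a3=0.945, a4=3.798, a0=14.211; τ=−ln(0.6395)/14.211=0.031 → t=0.365; u2·a0=0.6208·14.211=8.822; a1=7.182 < 8.822 ≤ a1+a2=9.468 → R2 fires; Q=3 S=9 R=6
Draw 9: a1=9.234, a2=2.286, a3=0.945, a4=3.798, a0=16.263; τ=−ln(0.6944)/16.263=0.022 → t=0.387; u2·a0=0.2768·16.263=4.502 ≤ a1=9.234 → R1 fires; Q=3 S=9 R=5
Draw 10: a1=7.695, a2=1.905, a3=0.945, a4=3.165, a0=13.710; τ=−ln(0.3416)/13.710=0.078 → t=0.466; u2·a0=0.7089·13.710=9.719; a1+a2=9.600 < 9.719 ≤ a1+…+a3=10.545 → R3 fires; Q=3 S=9 R=7
Draw 11: a1=10.773, a2=2.667, a3=0.945, a4=4.431, a0=18.816; τ=−ln(0.3488)/18.816=0.056 → t=0.522; u2·a0=0.1616·18.816=3.041 ≤ a1=10.773 → R1 fires; Q=3 S=9 R=6
Draw 12: a1=9.234, a2=2.286, a3=0.945, a4=3.798, a0=16.263; τ=−ln(0.2135)/16.263=0.095 → t=0.617 > T=0.53: stop.
Read off R at T=0.53: 6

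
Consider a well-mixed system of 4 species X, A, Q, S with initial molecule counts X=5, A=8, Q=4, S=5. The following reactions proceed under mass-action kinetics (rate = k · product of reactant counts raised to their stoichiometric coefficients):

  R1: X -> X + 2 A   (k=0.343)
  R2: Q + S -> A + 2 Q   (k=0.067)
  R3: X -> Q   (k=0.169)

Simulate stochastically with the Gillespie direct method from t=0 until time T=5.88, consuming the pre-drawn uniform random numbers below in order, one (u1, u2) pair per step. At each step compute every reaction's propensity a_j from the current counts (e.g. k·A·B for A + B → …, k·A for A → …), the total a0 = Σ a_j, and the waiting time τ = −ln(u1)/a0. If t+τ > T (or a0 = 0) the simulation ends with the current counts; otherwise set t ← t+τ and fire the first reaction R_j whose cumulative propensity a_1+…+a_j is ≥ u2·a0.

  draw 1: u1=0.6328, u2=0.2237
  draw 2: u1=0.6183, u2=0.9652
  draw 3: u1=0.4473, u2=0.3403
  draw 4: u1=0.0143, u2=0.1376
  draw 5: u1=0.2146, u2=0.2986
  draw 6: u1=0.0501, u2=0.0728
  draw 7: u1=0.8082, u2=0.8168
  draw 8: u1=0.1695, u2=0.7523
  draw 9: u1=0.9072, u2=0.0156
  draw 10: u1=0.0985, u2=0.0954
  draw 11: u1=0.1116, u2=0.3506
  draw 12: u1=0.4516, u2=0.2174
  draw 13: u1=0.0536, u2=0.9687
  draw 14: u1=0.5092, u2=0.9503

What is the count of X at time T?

t=0.000: X=5 A=8 Q=4 S=5
Draw 1: a1=1.715, a2=1.340, a3=0.845, a0=3.900; τ=−ln(0.6328)/3.900=0.117 → t=0.117; u2·a0=0.2237·3.900=0.872 ≤ a1=1.715 → R1 fires; X=5 A=10 Q=4 S=5
Draw 2: a1=1.715, a2=1.340, a3=0.845, a0=3.900; τ=−ln(0.6183)/3.900=0.123 → t=0.241; u2·a0=0.9652·3.900=3.764; a1+a2=3.055 < 3.764 ≤ a1+…+a3=3.900 → R3 fires; X=4 A=10 Q=5 S=5
Draw 3: a1=1.372, a2=1.675, a3=0.676, a0=3.723; τ=−ln(0.4473)/3.723=0.216 → t=0.457; u2·a0=0.3403·3.723=1.267 ≤ a1=1.372 → R1 fires; X=4 A=12 Q=5 S=5
Draw 4: a1=1.372, a2=1.675, a3=0.676, a0=3.723; τ=−ln(0.0143)/3.723=1.141 → t=1.598; u2·a0=0.1376·3.723=0.512 ≤ a1=1.372 → R1 fires; X=4 A=14 Q=5 S=5
Draw 5: a1=1.372, a2=1.675, a3=0.676, a0=3.723; τ=−ln(0.2146)/3.723=0.413 → t=2.011; u2·a0=0.2986·3.723=1.112 ≤ a1=1.372 → R1 fires; X=4 A=16 Q=5 S=5
Draw 6: a1=1.372, a2=1.675, a3=0.676, a0=3.723; τ=−ln(0.0501)/3.723=0.804 → t=2.815; u2·a0=0.0728·3.723=0.271 ≤ a1=1.372 → R1 fires; X=4 A=18 Q=5 S=5
Draw 7: a1=1.372, a2=1.675, a3=0.676, a0=3.723; τ=−ln(0.8082)/3.723=0.057 → t=2.872; u2·a0=0.8168·3.723=3.041; a1=1.372 < 3.041 ≤ a1+a2=3.047 → R2 fires; X=4 A=19 Q=6 S=4
Draw 8: a1=1.372, a2=1.608, a3=0.676, a0=3.656; τ=−ln(0.1695)/3.656=0.485 → t=3.358; u2·a0=0.7523·3.656=2.750; a1=1.372 < 2.750 ≤ a1+a2=2.980 → R2 fires; X=4 A=20 Q=7 S=3
Draw 9: a1=1.372, a2=1.407, a3=0.676, a0=3.455; τ=−ln(0.9072)/3.455=0.028 → t=3.386; u2·a0=0.0156·3.455=0.054 ≤ a1=1.372 → R1 fires; X=4 A=22 Q=7 S=3
Draw 10: a1=1.372, a2=1.407, a3=0.676, a0=3.455; τ=−ln(0.0985)/3.455=0.671 → t=4.057; u2·a0=0.0954·3.455=0.330 ≤ a1=1.372 → R1 fires; X=4 A=24 Q=7 S=3
Draw 11: a1=1.372, a2=1.407, a3=0.676, a0=3.455; τ=−ln(0.1116)/3.455=0.635 → t=4.691; u2·a0=0.3506·3.455=1.211 ≤ a1=1.372 → R1 fires; X=4 A=26 Q=7 S=3
Draw 12: a1=1.372, a2=1.407, a3=0.676, a0=3.455; τ=−ln(0.4516)/3.455=0.230 → t=4.922; u2·a0=0.2174·3.455=0.751 ≤ a1=1.372 → R1 fires; X=4 A=28 Q=7 S=3
Draw 13: a1=1.372, a2=1.407, a3=0.676, a0=3.455; τ=−ln(0.0536)/3.455=0.847 → t=5.768; u2·a0=0.9687·3.455=3.347; a1+a2=2.779 < 3.347 ≤ a1+…+a3=3.455 → R3 fires; X=3 A=28 Q=8 S=3
Draw 14: a1=1.029, a2=1.608, a3=0.507, a0=3.144; τ=−ln(0.5092)/3.144=0.215 → t=5.983 > T=5.88: stop.
Read off X at T=5.88: 3

X at T = 3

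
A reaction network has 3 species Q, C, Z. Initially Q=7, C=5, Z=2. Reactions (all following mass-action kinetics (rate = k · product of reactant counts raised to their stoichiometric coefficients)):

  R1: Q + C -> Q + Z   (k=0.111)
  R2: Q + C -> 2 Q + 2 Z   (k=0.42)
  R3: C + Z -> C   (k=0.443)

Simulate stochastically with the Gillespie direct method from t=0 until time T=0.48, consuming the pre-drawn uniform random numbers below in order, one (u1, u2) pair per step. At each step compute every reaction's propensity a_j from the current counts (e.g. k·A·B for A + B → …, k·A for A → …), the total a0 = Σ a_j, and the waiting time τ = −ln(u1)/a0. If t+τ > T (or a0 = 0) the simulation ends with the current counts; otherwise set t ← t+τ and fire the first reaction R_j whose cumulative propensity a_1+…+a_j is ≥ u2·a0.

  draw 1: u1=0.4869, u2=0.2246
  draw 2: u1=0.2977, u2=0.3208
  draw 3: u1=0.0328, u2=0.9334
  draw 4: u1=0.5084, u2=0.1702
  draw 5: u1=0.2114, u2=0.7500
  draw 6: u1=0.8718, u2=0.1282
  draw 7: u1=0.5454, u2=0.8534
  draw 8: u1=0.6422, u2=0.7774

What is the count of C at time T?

C at T = 1

t=0.000: Q=7 C=5 Z=2
Draw 1: a1=3.885, a2=14.700, a3=4.430, a0=23.015; τ=−ln(0.4869)/23.015=0.031 → t=0.031; u2·a0=0.2246·23.015=5.169; a1=3.885 < 5.169 ≤ a1+a2=18.585 → R2 fires; Q=8 C=4 Z=4
Draw 2: a1=3.552, a2=13.440, a3=7.088, a0=24.080; τ=−ln(0.2977)/24.080=0.050 → t=0.082; u2·a0=0.3208·24.080=7.725; a1=3.552 < 7.725 ≤ a1+a2=16.992 → R2 fires; Q=9 C=3 Z=6
Draw 3: a1=2.997, a2=11.340, a3=7.974, a0=22.311; τ=−ln(0.0328)/22.311=0.153 → t=0.235; u2·a0=0.9334·22.311=20.825; a1+a2=14.337 < 20.825 ≤ a1+…+a3=22.311 → R3 fires; Q=9 C=3 Z=5
Draw 4: a1=2.997, a2=11.340, a3=6.645, a0=20.982; τ=−ln(0.5084)/20.982=0.032 → t=0.267; u2·a0=0.1702·20.982=3.571; a1=2.997 < 3.571 ≤ a1+a2=14.337 → R2 fires; Q=10 C=2 Z=7
Draw 5: a1=2.220, a2=8.400, a3=6.202, a0=16.822; τ=−ln(0.2114)/16.822=0.092 → t=0.359; u2·a0=0.7500·16.822=12.616; a1+a2=10.620 < 12.616 ≤ a1+…+a3=16.822 → R3 fires; Q=10 C=2 Z=6
Draw 6: a1=2.220, a2=8.400, a3=5.316, a0=15.936; τ=−ln(0.8718)/15.936=0.009 → t=0.368; u2·a0=0.1282·15.936=2.043 ≤ a1=2.220 → R1 fires; Q=10 C=1 Z=7
Draw 7: a1=1.110, a2=4.200, a3=3.101, a0=8.411; τ=−ln(0.5454)/8.411=0.072 → t=0.440; u2·a0=0.8534·8.411=7.178; a1+a2=5.310 < 7.178 ≤ a1+…+a3=8.411 → R3 fires; Q=10 C=1 Z=6
Draw 8: a1=1.110, a2=4.200, a3=2.658, a0=7.968; τ=−ln(0.6422)/7.968=0.056 → t=0.496 > T=0.48: stop.
Read off C at T=0.48: 1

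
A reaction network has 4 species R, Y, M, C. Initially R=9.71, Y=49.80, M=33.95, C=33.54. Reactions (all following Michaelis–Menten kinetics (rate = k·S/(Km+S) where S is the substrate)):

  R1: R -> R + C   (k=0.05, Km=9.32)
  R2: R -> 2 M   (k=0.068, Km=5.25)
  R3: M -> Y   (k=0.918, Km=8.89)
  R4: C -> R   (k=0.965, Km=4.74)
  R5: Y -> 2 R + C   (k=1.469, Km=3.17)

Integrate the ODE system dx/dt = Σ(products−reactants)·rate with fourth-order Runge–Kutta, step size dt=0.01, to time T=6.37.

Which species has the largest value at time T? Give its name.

RK4 with dt=0.01: 637 steps to T=6.37. Trajectory (selected grid times):
t=0.00: R=9.71 Y=49.80 M=33.95 C=33.54
t=0.71: R=12.24 Y=49.34 M=33.50 C=33.94
t=1.42: R=14.77 Y=48.87 M=33.05 C=34.34
t=2.12: R=17.25 Y=48.41 M=32.62 C=34.73
t=2.83: R=19.78 Y=47.94 M=32.18 C=35.13
t=3.54: R=22.30 Y=47.48 M=31.75 C=35.53
t=4.25: R=24.82 Y=47.01 M=31.32 C=35.93
t=4.95: R=27.30 Y=46.54 M=30.90 C=36.32
t=5.66: R=29.82 Y=46.07 M=30.48 C=36.71
t=6.37: R=32.34 Y=45.60 M=30.06 C=37.11
At T=6.37: R=32.34 Y=45.60 M=30.06 C=37.11; the largest is Y.

Dominant species at T: Y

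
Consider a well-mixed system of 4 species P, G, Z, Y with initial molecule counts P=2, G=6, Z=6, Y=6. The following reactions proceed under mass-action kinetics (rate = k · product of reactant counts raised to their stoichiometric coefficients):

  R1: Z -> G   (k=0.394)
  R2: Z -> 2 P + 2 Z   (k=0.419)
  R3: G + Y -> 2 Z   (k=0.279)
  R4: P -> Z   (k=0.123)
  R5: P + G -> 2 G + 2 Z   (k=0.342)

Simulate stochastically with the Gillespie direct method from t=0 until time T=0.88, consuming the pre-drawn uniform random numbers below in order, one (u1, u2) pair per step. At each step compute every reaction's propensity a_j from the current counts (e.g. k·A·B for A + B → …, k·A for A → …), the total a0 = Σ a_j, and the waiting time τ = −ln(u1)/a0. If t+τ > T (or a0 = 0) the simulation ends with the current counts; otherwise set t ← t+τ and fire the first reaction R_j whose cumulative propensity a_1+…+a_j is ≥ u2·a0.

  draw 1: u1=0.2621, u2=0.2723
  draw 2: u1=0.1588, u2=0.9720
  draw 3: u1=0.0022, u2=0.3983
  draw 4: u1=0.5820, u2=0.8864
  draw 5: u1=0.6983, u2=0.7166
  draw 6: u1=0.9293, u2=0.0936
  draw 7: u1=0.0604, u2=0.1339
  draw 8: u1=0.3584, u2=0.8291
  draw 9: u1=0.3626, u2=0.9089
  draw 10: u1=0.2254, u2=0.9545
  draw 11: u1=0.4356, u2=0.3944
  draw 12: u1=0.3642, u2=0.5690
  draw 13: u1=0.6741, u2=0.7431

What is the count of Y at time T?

Y at T = 2

t=0.000: P=2 G=6 Z=6 Y=6
Draw 1: a1=2.364, a2=2.514, a3=10.044, a4=0.246, a5=4.104, a0=19.272; τ=−ln(0.2621)/19.272=0.069 → t=0.069; u2·a0=0.2723·19.272=5.248; a1+a2=4.878 < 5.248 ≤ a1+…+a3=14.922 → R3 fires; P=2 G=5 Z=8 Y=5
Draw 2: a1=3.152, a2=3.352, a3=6.975, a4=0.246, a5=3.420, a0=17.145; τ=−ln(0.1588)/17.145=0.107 → t=0.177; u2·a0=0.9720·17.145=16.665; a1+…+a4=13.725 < 16.665 ≤ a1+…+a5=17.145 → R5 fires; P=1 G=6 Z=10 Y=5
Draw 3: a1=3.940, a2=4.190, a3=8.370, a4=0.123, a5=2.052, a0=18.675; τ=−ln(0.0022)/18.675=0.328 → t=0.504; u2·a0=0.3983·18.675=7.438; a1=3.940 < 7.438 ≤ a1+a2=8.130 → R2 fires; P=3 G=6 Z=11 Y=5
Draw 4: a1=4.334, a2=4.609, a3=8.370, a4=0.369, a5=6.156, a0=23.838; τ=−ln(0.5820)/23.838=0.023 → t=0.527; u2·a0=0.8864·23.838=21.130; a1+…+a4=17.682 < 21.130 ≤ a1+…+a5=23.838 → R5 fires; P=2 G=7 Z=13 Y=5
Draw 5: a1=5.122, a2=5.447, a3=9.765, a4=0.246, a5=4.788, a0=25.368; τ=−ln(0.6983)/25.368=0.014 → t=0.541; u2·a0=0.7166·25.368=18.179; a1+a2=10.569 < 18.179 ≤ a1+…+a3=20.334 → R3 fires; P=2 G=6 Z=15 Y=4
Draw 6: a1=5.910, a2=6.285, a3=6.696, a4=0.246, a5=4.104, a0=23.241; τ=−ln(0.9293)/23.241=0.003 → t=0.544; u2·a0=0.0936·23.241=2.175 ≤ a1=5.910 → R1 fires; P=2 G=7 Z=14 Y=4
Draw 7: a1=5.516, a2=5.866, a3=7.812, a4=0.246, a5=4.788, a0=24.228; τ=−ln(0.0604)/24.228=0.116 → t=0.660; u2·a0=0.1339·24.228=3.244 ≤ a1=5.516 → R1 fires; P=2 G=8 Z=13 Y=4
Draw 8: a1=5.122, a2=5.447, a3=8.928, a4=0.246, a5=5.472, a0=25.215; τ=−ln(0.3584)/25.215=0.041 → t=0.701; u2·a0=0.8291·25.215=20.906; a1+…+a4=19.743 < 20.906 ≤ a1+…+a5=25.215 → R5 fires; P=1 G=9 Z=15 Y=4
Draw 9: a1=5.910, a2=6.285, a3=10.044, a4=0.123, a5=3.078, a0=25.440; τ=−ln(0.3626)/25.440=0.040 → t=0.741; u2·a0=0.9089·25.440=23.122; a1+…+a4=22.362 < 23.122 ≤ a1+…+a5=25.440 → R5 fires; P=0 G=10 Z=17 Y=4
Draw 10: a1=6.698, a2=7.123, a3=11.160, a4=0.000, a5=0.000, a0=24.981; τ=−ln(0.2254)/24.981=0.060 → t=0.801; u2·a0=0.9545·24.981=23.844; a1+a2=13.821 < 23.844 ≤ a1+…+a3=24.981 → R3 fires; P=0 G=9 Z=19 Y=3
Draw 11: a1=7.486, a2=7.961, a3=7.533, a4=0.000, a5=0.000, a0=22.980; τ=−ln(0.4356)/22.980=0.036 → t=0.837; u2·a0=0.3944·22.980=9.063; a1=7.486 < 9.063 ≤ a1+a2=15.447 → R2 fires; P=2 G=9 Z=20 Y=3
Draw 12: a1=7.880, a2=8.380, a3=7.533, a4=0.246, a5=6.156, a0=30.195; τ=−ln(0.3642)/30.195=0.033 → t=0.870; u2·a0=0.5690·30.195=17.181; a1+a2=16.260 < 17.181 ≤ a1+…+a3=23.793 → R3 fires; P=2 G=8 Z=22 Y=2
Draw 13: a1=8.668, a2=9.218, a3=4.464, a4=0.246, a5=5.472, a0=28.068; τ=−ln(0.6741)/28.068=0.014 → t=0.884 > T=0.88: stop.
Read off Y at T=0.88: 2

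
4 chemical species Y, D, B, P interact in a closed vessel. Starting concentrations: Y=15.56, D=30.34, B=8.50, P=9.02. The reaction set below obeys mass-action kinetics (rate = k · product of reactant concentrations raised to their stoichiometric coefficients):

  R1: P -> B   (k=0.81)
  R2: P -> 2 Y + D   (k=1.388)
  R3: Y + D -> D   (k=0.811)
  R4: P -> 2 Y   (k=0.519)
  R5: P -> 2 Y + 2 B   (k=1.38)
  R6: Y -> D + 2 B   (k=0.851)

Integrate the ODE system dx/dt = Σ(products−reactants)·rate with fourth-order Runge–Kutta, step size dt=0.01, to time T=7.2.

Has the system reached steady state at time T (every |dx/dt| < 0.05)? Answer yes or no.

RK4 with dt=0.01: 720 steps to T=7.2. Trajectory (selected grid times):
t=0.00: Y=15.56 D=30.34 B=8.50 P=9.02
t=0.80: Y=0.09 D=34.22 B=17.94 P=0.34
t=1.60: Y=0.00 D=34.35 B=18.26 P=0.01
t=2.40: Y=0.00 D=34.35 B=18.28 P=0.00
t=3.20: Y=0.00 D=34.35 B=18.28 P=0.00
t=4.00: Y=0.00 D=34.35 B=18.28 P=0.00
t=4.80: Y=0.00 D=34.35 B=18.28 P=0.00
t=5.60: Y=0.00 D=34.35 B=18.28 P=0.00
t=6.40: Y=0.00 D=34.35 B=18.28 P=0.00
t=7.20: Y=0.00 D=34.35 B=18.28 P=0.00
Rates at T: R1=0.0000, R2=0.0000, R3=0.0000, R4=0.0000, R5=0.0000, R6=0.0000
dx/dt at T (Σ net stoichiometry × rate): Y=-0.0000, D=+0.0000, B=+0.0000, P=-0.0000
Largest |dx/dt| is |-0.0000| (P) < 0.05 → steady.

Steady state at T: yes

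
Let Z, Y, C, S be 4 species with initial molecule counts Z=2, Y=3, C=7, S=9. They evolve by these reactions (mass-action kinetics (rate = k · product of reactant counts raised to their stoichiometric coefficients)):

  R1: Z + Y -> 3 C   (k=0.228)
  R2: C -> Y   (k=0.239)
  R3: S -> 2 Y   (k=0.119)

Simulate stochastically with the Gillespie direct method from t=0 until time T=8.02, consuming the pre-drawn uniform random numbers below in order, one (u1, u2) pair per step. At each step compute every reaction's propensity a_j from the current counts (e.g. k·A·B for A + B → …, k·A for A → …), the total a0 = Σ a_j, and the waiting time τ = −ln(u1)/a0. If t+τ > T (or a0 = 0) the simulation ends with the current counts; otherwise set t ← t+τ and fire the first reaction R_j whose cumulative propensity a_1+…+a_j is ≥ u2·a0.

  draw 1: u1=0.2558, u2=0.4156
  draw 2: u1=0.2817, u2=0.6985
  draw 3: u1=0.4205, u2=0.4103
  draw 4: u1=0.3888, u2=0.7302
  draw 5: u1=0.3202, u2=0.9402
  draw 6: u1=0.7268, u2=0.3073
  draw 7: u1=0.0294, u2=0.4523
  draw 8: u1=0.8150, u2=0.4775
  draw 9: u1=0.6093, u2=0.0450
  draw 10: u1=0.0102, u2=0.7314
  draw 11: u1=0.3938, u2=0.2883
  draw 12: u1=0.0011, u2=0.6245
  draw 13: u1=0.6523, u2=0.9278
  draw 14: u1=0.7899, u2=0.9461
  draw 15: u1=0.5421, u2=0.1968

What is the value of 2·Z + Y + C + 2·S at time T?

Check how each reaction changes W = 2·Z + Y + C + 2·S (weight of products minus weight of reactants):
R1: Z + Y -> 3 C: (1·3) − (2·1 + 1·1) = 3 − 3 = 0
R2: C -> Y: (1·1) − (1·1) = 1 − 1 = 0
R3: S -> 2 Y: (1·2) − (2·1) = 2 − 2 = 0
Every reaction leaves W unchanged, so W is conserved and no simulation is needed: W(T) = W(0) = 2·2 + 3 + 7 + 2·9 = 32

Value at T = 32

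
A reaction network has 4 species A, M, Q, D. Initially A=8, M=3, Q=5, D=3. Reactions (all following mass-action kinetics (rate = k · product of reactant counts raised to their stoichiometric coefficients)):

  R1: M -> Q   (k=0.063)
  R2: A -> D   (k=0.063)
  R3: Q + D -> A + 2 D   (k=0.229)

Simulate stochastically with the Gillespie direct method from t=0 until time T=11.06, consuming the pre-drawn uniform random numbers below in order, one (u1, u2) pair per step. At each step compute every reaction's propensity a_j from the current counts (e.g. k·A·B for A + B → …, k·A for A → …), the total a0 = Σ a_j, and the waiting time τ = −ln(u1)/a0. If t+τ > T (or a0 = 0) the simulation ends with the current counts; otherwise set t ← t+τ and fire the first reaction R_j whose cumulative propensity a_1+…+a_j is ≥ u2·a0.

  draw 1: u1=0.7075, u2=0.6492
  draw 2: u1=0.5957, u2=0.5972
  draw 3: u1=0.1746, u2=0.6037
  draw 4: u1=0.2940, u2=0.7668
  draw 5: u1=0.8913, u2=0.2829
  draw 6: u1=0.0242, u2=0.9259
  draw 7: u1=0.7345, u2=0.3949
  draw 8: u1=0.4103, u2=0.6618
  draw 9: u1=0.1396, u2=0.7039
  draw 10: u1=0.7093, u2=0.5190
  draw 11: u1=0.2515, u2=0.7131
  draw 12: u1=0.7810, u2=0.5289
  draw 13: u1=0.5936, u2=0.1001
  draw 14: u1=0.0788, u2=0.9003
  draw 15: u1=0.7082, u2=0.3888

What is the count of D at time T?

t=0.000: A=8 M=3 Q=5 D=3
Draw 1: a1=0.189, a2=0.504, a3=3.435, a0=4.128; τ=−ln(0.7075)/4.128=0.084 → t=0.084; u2·a0=0.6492·4.128=2.680; a1+a2=0.693 < 2.680 ≤ a1+…+a3=4.128 → R3 fires; A=9 M=3 Q=4 D=4
Draw 2: a1=0.189, a2=0.567, a3=3.664, a0=4.420; τ=−ln(0.5957)/4.420=0.117 → t=0.201; u2·a0=0.5972·4.420=2.640; a1+a2=0.756 < 2.640 ≤ a1+…+a3=4.420 → R3 fires; A=10 M=3 Q=3 D=5
Draw 3: a1=0.189, a2=0.630, a3=3.435, a0=4.254; τ=−ln(0.1746)/4.254=0.410 → t=0.611; u2·a0=0.6037·4.254=2.568; a1+a2=0.819 < 2.568 ≤ a1+…+a3=4.254 → R3 fires; A=11 M=3 Q=2 D=6
Draw 4: a1=0.189, a2=0.693, a3=2.748, a0=3.630; τ=−ln(0.2940)/3.630=0.337 → t=0.949; u2·a0=0.7668·3.630=2.783; a1+a2=0.882 < 2.783 ≤ a1+…+a3=3.630 → R3 fires; A=12 M=3 Q=1 D=7
Draw 5: a1=0.189, a2=0.756, a3=1.603, a0=2.548; τ=−ln(0.8913)/2.548=0.045 → t=0.994; u2·a0=0.2829·2.548=0.721; a1=0.189 < 0.721 ≤ a1+a2=0.945 → R2 fires; A=11 M=3 Q=1 D=8
Draw 6: a1=0.189, a2=0.693, a3=1.832, a0=2.714; τ=−ln(0.0242)/2.714=1.371 → t=2.365; u2·a0=0.9259·2.714=2.513; a1+a2=0.882 < 2.513 ≤ a1+…+a3=2.714 → R3 fires; A=12 M=3 Q=0 D=9
Draw 7: a1=0.189, a2=0.756, a3=0.000, a0=0.945; τ=−ln(0.7345)/0.945=0.327 → t=2.691; u2·a0=0.3949·0.945=0.373; a1=0.189 < 0.373 ≤ a1+a2=0.945 → R2 fires; A=11 M=3 Q=0 D=10
Draw 8: a1=0.189, a2=0.693, a3=0.000, a0=0.882; τ=−ln(0.4103)/0.882=1.010 → t=3.701; u2·a0=0.6618·0.882=0.584; a1=0.189 < 0.584 ≤ a1+a2=0.882 → R2 fires; A=10 M=3 Q=0 D=11
Draw 9: a1=0.189, a2=0.630, a3=0.000, a0=0.819; τ=−ln(0.1396)/0.819=2.404 → t=6.106; u2·a0=0.7039·0.819=0.576; a1=0.189 < 0.576 ≤ a1+a2=0.819 → R2 fires; A=9 M=3 Q=0 D=12
Draw 10: a1=0.189, a2=0.567, a3=0.000, a0=0.756; τ=−ln(0.7093)/0.756=0.454 → t=6.560; u2·a0=0.5190·0.756=0.392; a1=0.189 < 0.392 ≤ a1+a2=0.756 → R2 fires; A=8 M=3 Q=0 D=13
Draw 11: a1=0.189, a2=0.504, a3=0.000, a0=0.693; τ=−ln(0.2515)/0.693=1.992 → t=8.552; u2·a0=0.7131·0.693=0.494; a1=0.189 < 0.494 ≤ a1+a2=0.693 → R2 fires; A=7 M=3 Q=0 D=14
Draw 12: a1=0.189, a2=0.441, a3=0.000, a0=0.630; τ=−ln(0.7810)/0.630=0.392 → t=8.944; u2·a0=0.5289·0.630=0.333; a1=0.189 < 0.333 ≤ a1+a2=0.630 → R2 fires; A=6 M=3 Q=0 D=15
Draw 13: a1=0.189, a2=0.378, a3=0.000, a0=0.567; τ=−ln(0.5936)/0.567=0.920 → t=9.864; u2·a0=0.1001·0.567=0.057 ≤ a1=0.189 → R1 fires; A=6 M=2 Q=1 D=15
Draw 14: a1=0.126, a2=0.378, a3=3.435, a0=3.939; τ=−ln(0.0788)/3.939=0.645 → t=10.509; u2·a0=0.9003·3.939=3.546; a1+a2=0.504 < 3.546 ≤ a1+…+a3=3.939 → R3 fires; A=7 M=2 Q=0 D=16
Draw 15: a1=0.126, a2=0.441, a3=0.000, a0=0.567; τ=−ln(0.7082)/0.567=0.609 → t=11.117 > T=11.06: stop.
Read off D at T=11.06: 16

D at T = 16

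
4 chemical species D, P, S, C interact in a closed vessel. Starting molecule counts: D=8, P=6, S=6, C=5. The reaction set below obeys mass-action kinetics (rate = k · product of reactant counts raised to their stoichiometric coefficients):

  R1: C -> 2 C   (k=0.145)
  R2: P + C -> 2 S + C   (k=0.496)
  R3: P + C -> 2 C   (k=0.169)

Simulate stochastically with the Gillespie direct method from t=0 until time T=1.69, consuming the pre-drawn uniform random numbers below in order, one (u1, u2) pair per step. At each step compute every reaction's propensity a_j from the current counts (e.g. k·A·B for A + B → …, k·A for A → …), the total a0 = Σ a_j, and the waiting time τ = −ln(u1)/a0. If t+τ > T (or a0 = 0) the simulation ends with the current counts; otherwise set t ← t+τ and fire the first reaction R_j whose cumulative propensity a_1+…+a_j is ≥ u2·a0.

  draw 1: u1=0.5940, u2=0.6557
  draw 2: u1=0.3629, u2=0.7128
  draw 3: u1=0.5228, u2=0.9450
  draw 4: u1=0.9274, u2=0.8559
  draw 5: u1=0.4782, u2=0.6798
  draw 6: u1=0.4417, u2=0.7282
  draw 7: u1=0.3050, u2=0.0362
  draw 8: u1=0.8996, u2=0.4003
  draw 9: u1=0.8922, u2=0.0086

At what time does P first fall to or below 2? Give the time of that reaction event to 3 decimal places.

Threshold first reached at t = 0.136

t=0.000: D=8 P=6 S=6 C=5
Draw 1: a1=0.725, a2=14.880, a3=5.070, a0=20.675; τ=−ln(0.5940)/20.675=0.025 → t=0.025; u2·a0=0.6557·20.675=13.557; a1=0.725 < 13.557 ≤ a1+a2=15.605 → R2 fires; D=8 P=5 S=8 C=5
Draw 2: a1=0.725, a2=12.400, a3=4.225, a0=17.350; τ=−ln(0.3629)/17.350=0.058 → t=0.084; u2·a0=0.7128·17.350=12.367; a1=0.725 < 12.367 ≤ a1+a2=13.125 → R2 fires; D=8 P=4 S=10 C=5
Draw 3: a1=0.725, a2=9.920, a3=3.380, a0=14.025; τ=−ln(0.5228)/14.025=0.046 → t=0.130; u2·a0=0.9450·14.025=13.254; a1+a2=10.645 < 13.254 ≤ a1+…+a3=14.025 → R3 fires; D=8 P=3 S=10 C=6
Draw 4: a1=0.870, a2=8.928, a3=3.042, a0=12.840; τ=−ln(0.9274)/12.840=0.006 → t=0.136; u2·a0=0.8559·12.840=10.990; a1+a2=9.798 < 10.990 ≤ a1+…+a3=12.840 → R3 fires; D=8 P=2 S=10 C=7
Draw 5: a1=1.015, a2=6.944, a3=2.366, a0=10.325; τ=−ln(0.4782)/10.325=0.071 → t=0.207; u2·a0=0.6798·10.325=7.019; a1=1.015 < 7.019 ≤ a1+a2=7.959 → R2 fires; D=8 P=1 S=12 C=7
Draw 6: a1=1.015, a2=3.472, a3=1.183, a0=5.670; τ=−ln(0.4417)/5.670=0.144 → t=0.351; u2·a0=0.7282·5.670=4.129; a1=1.015 < 4.129 ≤ a1+a2=4.487 → R2 fires; D=8 P=0 S=14 C=7
Draw 7: a1=1.015, a2=0.000, a3=0.000, a0=1.015; τ=−ln(0.3050)/1.015=1.170 → t=1.521; u2·a0=0.0362·1.015=0.037 ≤ a1=1.015 → R1 fires; D=8 P=0 S=14 C=8
Draw 8: a1=1.160, a2=0.000, a3=0.000, a0=1.160; τ=−ln(0.8996)/1.160=0.091 → t=1.612; u2·a0=0.4003·1.160=0.464 ≤ a1=1.160 → R1 fires; D=8 P=0 S=14 C=9
Draw 9: a1=1.305, a2=0.000, a3=0.000, a0=1.305; τ=−ln(0.8922)/1.305=0.087 → t=1.700 > T=1.69: stop.
P first becomes ≤ 2 when it reaches 2 at the event at t=0.136.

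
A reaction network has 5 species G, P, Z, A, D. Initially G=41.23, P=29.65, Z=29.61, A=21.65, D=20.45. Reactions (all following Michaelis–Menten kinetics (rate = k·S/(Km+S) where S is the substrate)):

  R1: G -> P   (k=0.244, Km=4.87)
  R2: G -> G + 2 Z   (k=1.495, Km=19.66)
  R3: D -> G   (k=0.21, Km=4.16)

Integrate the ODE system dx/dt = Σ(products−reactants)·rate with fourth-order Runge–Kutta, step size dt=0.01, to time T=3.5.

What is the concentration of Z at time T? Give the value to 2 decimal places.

Z at T = 36.69

RK4 with dt=0.01: 350 steps to T=3.5. Trajectory (selected grid times):
t=0.00: G=41.23 P=29.65 Z=29.61 A=21.65 D=20.45
t=0.39: G=41.21 P=29.74 Z=30.40 A=21.65 D=20.38
t=0.78: G=41.20 P=29.82 Z=31.19 A=21.65 D=20.31
t=1.17: G=41.18 P=29.91 Z=31.98 A=21.65 D=20.25
t=1.56: G=41.16 P=29.99 Z=32.77 A=21.65 D=20.18
t=1.94: G=41.14 P=30.07 Z=33.54 A=21.65 D=20.11
t=2.33: G=41.13 P=30.16 Z=34.33 A=21.65 D=20.04
t=2.72: G=41.11 P=30.24 Z=35.11 A=21.65 D=19.98
t=3.11: G=41.09 P=30.33 Z=35.90 A=21.65 D=19.91
t=3.50: G=41.08 P=30.41 Z=36.69 A=21.65 D=19.84
Read off Z at T=3.5: 36.69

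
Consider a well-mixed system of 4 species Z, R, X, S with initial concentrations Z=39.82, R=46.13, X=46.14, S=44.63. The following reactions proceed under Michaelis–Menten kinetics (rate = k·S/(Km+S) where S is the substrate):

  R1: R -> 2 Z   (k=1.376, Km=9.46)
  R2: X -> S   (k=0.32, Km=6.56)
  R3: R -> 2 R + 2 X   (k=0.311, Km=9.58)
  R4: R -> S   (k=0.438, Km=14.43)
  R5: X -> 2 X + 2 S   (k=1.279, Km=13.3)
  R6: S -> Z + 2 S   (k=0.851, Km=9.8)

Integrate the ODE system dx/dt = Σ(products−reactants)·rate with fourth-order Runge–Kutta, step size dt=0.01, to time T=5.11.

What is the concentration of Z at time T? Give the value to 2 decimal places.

RK4 with dt=0.01: 511 steps to T=5.11. Trajectory (selected grid times):
t=0.00: Z=39.82 R=46.13 X=46.14 S=44.63
t=0.57: Z=41.52 R=45.44 X=46.84 S=46.51
t=1.14: Z=43.22 R=44.75 X=47.54 S=48.40
t=1.70: Z=44.89 R=44.07 X=48.23 S=50.26
t=2.27: Z=46.58 R=43.38 X=48.93 S=52.16
t=2.84: Z=48.28 R=42.70 X=49.64 S=54.07
t=3.41: Z=49.97 R=42.01 X=50.34 S=55.98
t=3.97: Z=51.63 R=41.34 X=51.03 S=57.86
t=4.54: Z=53.33 R=40.67 X=51.74 S=59.78
t=5.11: Z=55.01 R=39.99 X=52.44 S=61.71
Read off Z at T=5.11: 55.01

Z at T = 55.01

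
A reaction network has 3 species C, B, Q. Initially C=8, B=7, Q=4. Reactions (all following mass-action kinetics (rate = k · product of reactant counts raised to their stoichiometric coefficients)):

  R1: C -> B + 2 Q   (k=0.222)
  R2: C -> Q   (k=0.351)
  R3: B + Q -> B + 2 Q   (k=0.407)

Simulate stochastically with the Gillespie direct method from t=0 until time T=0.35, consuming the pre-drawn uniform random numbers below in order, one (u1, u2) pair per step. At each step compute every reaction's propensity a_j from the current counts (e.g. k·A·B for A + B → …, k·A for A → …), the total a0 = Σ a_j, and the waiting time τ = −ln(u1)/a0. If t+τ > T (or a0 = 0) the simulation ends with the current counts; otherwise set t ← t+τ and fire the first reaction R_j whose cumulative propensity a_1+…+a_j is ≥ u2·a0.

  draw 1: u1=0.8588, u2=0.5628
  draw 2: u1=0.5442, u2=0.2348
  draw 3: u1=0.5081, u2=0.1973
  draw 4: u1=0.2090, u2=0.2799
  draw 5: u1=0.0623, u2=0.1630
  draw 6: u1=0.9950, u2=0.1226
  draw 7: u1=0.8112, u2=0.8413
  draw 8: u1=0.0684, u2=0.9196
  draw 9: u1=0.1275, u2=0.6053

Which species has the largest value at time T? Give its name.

Dominant species at T: Q

t=0.000: C=8 B=7 Q=4
Draw 1: a1=1.776, a2=2.808, a3=11.396, a0=15.980; τ=−ln(0.8588)/15.980=0.010 → t=0.010; u2·a0=0.5628·15.980=8.994; a1+a2=4.584 < 8.994 ≤ a1+…+a3=15.980 → R3 fires; C=8 B=7 Q=5
Draw 2: a1=1.776, a2=2.808, a3=14.245, a0=18.829; τ=−ln(0.5442)/18.829=0.032 → t=0.042; u2·a0=0.2348·18.829=4.421; a1=1.776 < 4.421 ≤ a1+a2=4.584 → R2 fires; C=7 B=7 Q=6
Draw 3: a1=1.554, a2=2.457, a3=17.094, a0=21.105; τ=−ln(0.5081)/21.105=0.032 → t=0.074; u2·a0=0.1973·21.105=4.164; a1+a2=4.011 < 4.164 ≤ a1+…+a3=21.105 → R3 fires; C=7 B=7 Q=7
Draw 4: a1=1.554, a2=2.457, a3=19.943, a0=23.954; τ=−ln(0.2090)/23.954=0.065 → t=0.139; u2·a0=0.2799·23.954=6.705; a1+a2=4.011 < 6.705 ≤ a1+…+a3=23.954 → R3 fires; C=7 B=7 Q=8
Draw 5: a1=1.554, a2=2.457, a3=22.792, a0=26.803; τ=−ln(0.0623)/26.803=0.104 → t=0.243; u2·a0=0.1630·26.803=4.369; a1+a2=4.011 < 4.369 ≤ a1+…+a3=26.803 → R3 fires; C=7 B=7 Q=9
Draw 6: a1=1.554, a2=2.457, a3=25.641, a0=29.652; τ=−ln(0.9950)/29.652=0.000 → t=0.243; u2·a0=0.1226·29.652=3.635; a1=1.554 < 3.635 ≤ a1+a2=4.011 → R2 fires; C=6 B=7 Q=10
Draw 7: a1=1.332, a2=2.106, a3=28.490, a0=31.928; τ=−ln(0.8112)/31.928=0.007 → t=0.250; u2·a0=0.8413·31.928=26.861; a1+a2=3.438 < 26.861 ≤ a1+…+a3=31.928 → R3 fires; C=6 B=7 Q=11
Draw 8: a1=1.332, a2=2.106, a3=31.339, a0=34.777; τ=−ln(0.0684)/34.777=0.077 → t=0.327; u2·a0=0.9196·34.777=31.981; a1+a2=3.438 < 31.981 ≤ a1+…+a3=34.777 → R3 fires; C=6 B=7 Q=12
Draw 9: a1=1.332, a2=2.106, a3=34.188, a0=37.626; τ=−ln(0.1275)/37.626=0.055 → t=0.381 > T=0.35: stop.
At T=0.35: C=6 B=7 Q=12; the largest is Q.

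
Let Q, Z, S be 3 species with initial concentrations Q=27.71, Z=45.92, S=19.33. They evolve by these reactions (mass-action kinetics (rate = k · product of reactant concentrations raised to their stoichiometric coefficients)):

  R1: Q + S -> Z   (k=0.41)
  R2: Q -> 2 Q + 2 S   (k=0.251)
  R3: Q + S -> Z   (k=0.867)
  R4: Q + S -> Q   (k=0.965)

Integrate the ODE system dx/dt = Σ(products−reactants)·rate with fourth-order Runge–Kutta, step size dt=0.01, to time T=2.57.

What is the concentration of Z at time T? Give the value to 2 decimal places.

RK4 with dt=0.01: 257 steps to T=2.57. Trajectory (selected grid times):
t=0.00: Q=27.71 Z=45.92 S=19.33
t=0.29: Q=16.65 Z=58.25 S=0.22
t=0.57: Q=16.49 Z=59.58 S=0.22
t=0.86: Q=16.32 Z=60.94 S=0.22
t=1.14: Q=16.16 Z=62.24 S=0.22
t=1.43: Q=16.00 Z=63.57 S=0.22
t=1.71: Q=15.84 Z=64.85 S=0.22
t=2.00: Q=15.68 Z=66.16 S=0.22
t=2.28: Q=15.53 Z=67.41 S=0.22
t=2.57: Q=15.38 Z=68.69 S=0.22
Read off Z at T=2.57: 68.69

Z at T = 68.69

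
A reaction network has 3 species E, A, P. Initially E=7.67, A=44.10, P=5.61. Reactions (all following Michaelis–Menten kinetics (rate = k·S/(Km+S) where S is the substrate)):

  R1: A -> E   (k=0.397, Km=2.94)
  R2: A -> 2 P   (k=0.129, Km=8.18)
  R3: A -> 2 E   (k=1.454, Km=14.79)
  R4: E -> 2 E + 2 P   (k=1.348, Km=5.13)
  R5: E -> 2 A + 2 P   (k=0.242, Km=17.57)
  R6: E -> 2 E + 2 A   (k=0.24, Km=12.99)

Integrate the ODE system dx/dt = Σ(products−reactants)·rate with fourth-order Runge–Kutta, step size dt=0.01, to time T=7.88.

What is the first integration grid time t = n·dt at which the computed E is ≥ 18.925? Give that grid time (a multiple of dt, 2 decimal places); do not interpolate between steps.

Threshold first reached at t = 3.22

RK4 with dt=0.01: 788 steps to T=7.88. Trajectory (selected grid times):
t=0.00: E=7.67 A=44.10 P=5.61
t=0.88: E=10.68 A=43.04 P=7.47
t=1.75: E=13.72 A=42.06 P=9.47
t=2.63: E=16.84 A=41.12 P=11.64
t=3.21: E=18.91 A=40.53 P=13.12
t=3.22: E=18.94 A=40.52 P=13.14
t=3.50: E=19.95 A=40.24 P=13.87
t=4.38: E=23.11 A=39.38 P=16.21
t=5.25: E=26.25 A=38.57 P=18.58
t=6.13: E=29.43 A=37.78 P=21.03
t=7.00: E=32.59 A=37.03 P=23.50
t=7.88: E=35.78 A=36.28 P=26.03
E(3.21)=18.908 < 18.925 but E(3.22)=18.943 ≥ 18.925, so the first grid time is t=3.22.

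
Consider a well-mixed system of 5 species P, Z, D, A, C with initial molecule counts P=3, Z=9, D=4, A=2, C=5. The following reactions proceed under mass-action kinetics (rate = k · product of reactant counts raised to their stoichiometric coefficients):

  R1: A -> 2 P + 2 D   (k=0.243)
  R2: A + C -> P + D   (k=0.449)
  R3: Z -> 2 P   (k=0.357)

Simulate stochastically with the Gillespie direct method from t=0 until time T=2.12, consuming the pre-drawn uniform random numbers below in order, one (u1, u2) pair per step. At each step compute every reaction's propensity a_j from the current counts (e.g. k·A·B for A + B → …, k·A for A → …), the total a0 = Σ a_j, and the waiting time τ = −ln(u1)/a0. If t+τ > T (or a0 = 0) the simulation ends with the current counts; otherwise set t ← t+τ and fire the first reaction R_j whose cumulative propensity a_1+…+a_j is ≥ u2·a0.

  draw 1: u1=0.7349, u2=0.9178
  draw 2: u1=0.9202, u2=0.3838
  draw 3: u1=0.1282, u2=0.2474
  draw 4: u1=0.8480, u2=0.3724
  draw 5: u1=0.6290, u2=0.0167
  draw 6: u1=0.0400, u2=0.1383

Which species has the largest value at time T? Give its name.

t=0.000: P=3 Z=9 D=4 A=2 C=5
Draw 1: a1=0.486, a2=4.490, a3=3.213, a0=8.189; τ=−ln(0.7349)/8.189=0.038 → t=0.038; u2·a0=0.9178·8.189=7.516; a1+a2=4.976 < 7.516 ≤ a1+…+a3=8.189 → R3 fires; P=5 Z=8 D=4 A=2 C=5
Draw 2: a1=0.486, a2=4.490, a3=2.856, a0=7.832; τ=−ln(0.9202)/7.832=0.011 → t=0.048; u2·a0=0.3838·7.832=3.006; a1=0.486 < 3.006 ≤ a1+a2=4.976 → R2 fires; P=6 Z=8 D=5 A=1 C=4
Draw 3: a1=0.243, a2=1.796, a3=2.856, a0=4.895; τ=−ln(0.1282)/4.895=0.420 → t=0.468; u2·a0=0.2474·4.895=1.211; a1=0.243 < 1.211 ≤ a1+a2=2.039 → R2 fires; P=7 Z=8 D=6 A=0 C=3
Draw 4: a1=0.000, a2=0.000, a3=2.856, a0=2.856; τ=−ln(0.8480)/2.856=0.058 → t=0.526; u2·a0=0.3724·2.856=1.064; a1+a2=0.000 < 1.064 ≤ a1+…+a3=2.856 → R3 fires; P=9 Z=7 D=6 A=0 C=3
Draw 5: a1=0.000, a2=0.000, a3=2.499, a0=2.499; τ=−ln(0.6290)/2.499=0.186 → t=0.711; u2·a0=0.0167·2.499=0.042; a1+a2=0.000 < 0.042 ≤ a1+…+a3=2.499 → R3 fires; P=11 Z=6 D=6 A=0 C=3
Draw 6: a1=0.000, a2=0.000, a3=2.142, a0=2.142; τ=−ln(0.0400)/2.142=1.503 → t=2.214 > T=2.12: stop.
At T=2.12: P=11 Z=6 D=6 A=0 C=3; the largest is P.

Dominant species at T: P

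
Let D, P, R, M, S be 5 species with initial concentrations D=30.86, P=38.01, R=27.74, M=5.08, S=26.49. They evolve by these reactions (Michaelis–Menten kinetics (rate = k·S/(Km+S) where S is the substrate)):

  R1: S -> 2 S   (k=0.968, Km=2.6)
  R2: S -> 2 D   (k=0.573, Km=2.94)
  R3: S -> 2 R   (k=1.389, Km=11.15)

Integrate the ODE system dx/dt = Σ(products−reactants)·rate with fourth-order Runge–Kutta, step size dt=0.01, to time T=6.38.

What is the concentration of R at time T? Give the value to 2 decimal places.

RK4 with dt=0.01: 638 steps to T=6.38. Trajectory (selected grid times):
t=0.00: D=30.86 P=38.01 R=27.74 M=5.08 S=26.49
t=0.71: D=31.59 P=38.01 R=29.12 M=5.08 S=26.06
t=1.42: D=32.32 P=38.01 R=30.50 M=5.08 S=25.63
t=2.13: D=33.05 P=38.01 R=31.87 M=5.08 S=25.20
t=2.84: D=33.78 P=38.01 R=33.24 M=5.08 S=24.78
t=3.54: D=34.50 P=38.01 R=34.57 M=5.08 S=24.36
t=4.25: D=35.22 P=38.01 R=35.92 M=5.08 S=23.95
t=4.96: D=35.95 P=38.01 R=37.27 M=5.08 S=23.53
t=5.67: D=36.67 P=38.01 R=38.60 M=5.08 S=23.12
t=6.38: D=37.39 P=38.01 R=39.93 M=5.08 S=22.72
Read off R at T=6.38: 39.93

R at T = 39.93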